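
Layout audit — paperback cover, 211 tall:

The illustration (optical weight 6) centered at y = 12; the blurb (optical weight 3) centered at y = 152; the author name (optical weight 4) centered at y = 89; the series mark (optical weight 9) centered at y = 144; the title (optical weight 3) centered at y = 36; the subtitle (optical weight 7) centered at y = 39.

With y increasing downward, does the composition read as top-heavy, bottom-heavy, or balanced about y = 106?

top-heavy

Weights sum to 6 + 3 + 4 + 9 + 3 + 7 = 32.
Σw·y = 6·12 + 3·152 + 4·89 + 9·144 + 3·36 + 7·39 = 2561, so ȳ = 2561/32 ≈ 80.03.
80.0 lies above (smaller y than) the midline 106, so the layout is top-heavy.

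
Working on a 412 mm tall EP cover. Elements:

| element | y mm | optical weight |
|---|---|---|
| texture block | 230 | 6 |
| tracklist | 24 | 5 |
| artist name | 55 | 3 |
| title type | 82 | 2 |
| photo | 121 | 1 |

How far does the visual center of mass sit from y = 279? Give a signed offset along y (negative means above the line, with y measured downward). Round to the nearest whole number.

≈ -164 mm

Σw = 6 + 5 + 3 + 2 + 1 = 17.
Σw·y = 6·230 + 5·24 + 3·55 + 2·82 + 1·121 = 1950, so ȳ = 1950/17 ≈ 114.71.
Offset from y = 279: 114.71 − 279 ≈ -164.29.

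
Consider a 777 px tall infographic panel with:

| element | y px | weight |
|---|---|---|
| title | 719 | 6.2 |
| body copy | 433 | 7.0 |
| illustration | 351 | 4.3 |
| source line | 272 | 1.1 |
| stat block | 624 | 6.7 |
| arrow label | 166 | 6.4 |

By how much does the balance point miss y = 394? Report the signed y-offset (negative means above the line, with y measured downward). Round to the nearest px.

Weights sum to 6.2 + 7.0 + 4.3 + 1.1 + 6.7 + 6.4 = 31.7.
y-moment: 6.2·719 + 7.0·433 + 4.3·351 + 1.1·272 + 6.7·624 + 6.4·166 = 14540.5; centroid 14540.5/31.7 ≈ 458.69.
Difference: 458.69 − 394 ≈ 64.69.

≈ 65 px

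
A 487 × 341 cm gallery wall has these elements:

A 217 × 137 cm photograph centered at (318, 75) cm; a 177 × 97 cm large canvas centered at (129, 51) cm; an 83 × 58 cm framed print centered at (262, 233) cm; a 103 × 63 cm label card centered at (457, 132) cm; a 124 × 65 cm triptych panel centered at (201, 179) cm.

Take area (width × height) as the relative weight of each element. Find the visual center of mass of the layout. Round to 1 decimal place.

(264.3, 98.5)

Areas: photograph 217·137 = 29729, large canvas 177·97 = 17169, framed print 83·58 = 4814, label card 103·63 = 6489, triptych panel 124·65 = 8060. Total weight = 66261.
x-moment: 29729·318 + 17169·129 + 4814·262 + 6489·457 + 8060·201 = 17515424; centroid 17515424/66261 ≈ 264.34.
y-moment: 29729·75 + 17169·51 + 4814·233 + 6489·132 + 8060·179 = 6526244; centroid 6526244/66261 ≈ 98.49.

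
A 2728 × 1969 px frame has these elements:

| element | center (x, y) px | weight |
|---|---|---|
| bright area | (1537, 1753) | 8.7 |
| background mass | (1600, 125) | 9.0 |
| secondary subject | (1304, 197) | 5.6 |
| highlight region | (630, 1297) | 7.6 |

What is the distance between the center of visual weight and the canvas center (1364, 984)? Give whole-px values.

≈ 124 px

Weights sum to 8.7 + 9.0 + 5.6 + 7.6 = 30.9.
x-moment: 8.7·1537 + 9.0·1600 + 5.6·1304 + 7.6·630 = 39862.3; centroid 39862.3/30.9 ≈ 1290.04.
y-moment: 8.7·1753 + 9.0·125 + 5.6·197 + 7.6·1297 = 27336.5; centroid 27336.5/30.9 ≈ 884.68.
Relative to (1364, 984): Δ = (-73.96, -99.32); |Δ| = √(-73.96² + -99.32²) ≈ 123.83.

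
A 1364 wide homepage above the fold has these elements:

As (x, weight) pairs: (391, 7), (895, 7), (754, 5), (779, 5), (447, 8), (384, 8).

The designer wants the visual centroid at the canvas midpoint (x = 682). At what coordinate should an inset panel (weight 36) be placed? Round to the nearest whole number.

With the inset panel, Σw becomes 7 + 7 + 5 + 5 + 8 + 8 + 36 = 76.
x: target moment 76×682 = 51832; current 7·391 + 7·895 + 5·754 + 5·779 + 8·447 + 8·384 = 23315; the inset panel supplies 28517, so x = 28517/36 ≈ 792.14.

x ≈ 792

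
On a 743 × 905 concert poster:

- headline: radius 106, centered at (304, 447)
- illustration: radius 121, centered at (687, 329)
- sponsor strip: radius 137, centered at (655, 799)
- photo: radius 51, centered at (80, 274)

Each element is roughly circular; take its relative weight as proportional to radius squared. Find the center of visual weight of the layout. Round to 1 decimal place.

(549.8, 540.7)

r² weights: headline 106² = 11236, illustration 121² = 14641, sponsor strip 137² = 18769, photo 51² = 2601. Total = 47247.
Σw·x = 11236·304 + 14641·687 + 18769·655 + 2601·80 = 25975886, so x̄ = 25975886/47247 ≈ 549.79.
Σw·y = 11236·447 + 14641·329 + 18769·799 + 2601·274 = 25548486, so ȳ = 25548486/47247 ≈ 540.74.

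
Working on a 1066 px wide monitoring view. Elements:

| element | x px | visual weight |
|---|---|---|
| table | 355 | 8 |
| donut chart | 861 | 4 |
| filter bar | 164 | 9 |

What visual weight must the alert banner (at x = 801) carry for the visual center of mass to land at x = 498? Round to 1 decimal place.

w ≈ 8.9

Fixed elements: Σw = 8 + 4 + 9 = 21, Σw·x = 8·355 + 4·861 + 9·164 = 7760.
Balance at x = 498 requires (7760 + w·801) / (21 + w) = 498.
Solving: w = (498·21 − 7760) / (801 − 498) = 2698 / 303 ≈ 8.90.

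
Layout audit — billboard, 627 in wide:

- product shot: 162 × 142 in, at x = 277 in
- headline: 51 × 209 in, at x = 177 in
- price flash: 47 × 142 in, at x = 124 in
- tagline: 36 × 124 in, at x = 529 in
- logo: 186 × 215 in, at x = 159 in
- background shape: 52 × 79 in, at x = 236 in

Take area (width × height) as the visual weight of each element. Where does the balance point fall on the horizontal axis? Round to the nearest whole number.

Taking area as weight: product shot 162·142 = 23004, headline 51·209 = 10659, price flash 47·142 = 6674, tagline 36·124 = 4464, logo 186·215 = 39990, background shape 52·79 = 4108. Sum 88899.
x: moment 18775681 / weight 88899 ≈ 211.20

x ≈ 211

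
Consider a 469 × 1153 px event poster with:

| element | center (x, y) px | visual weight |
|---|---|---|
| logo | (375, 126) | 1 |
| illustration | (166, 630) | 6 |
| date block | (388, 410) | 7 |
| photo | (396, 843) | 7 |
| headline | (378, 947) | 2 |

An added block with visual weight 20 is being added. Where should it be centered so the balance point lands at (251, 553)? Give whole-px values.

(159, 460)

After adding the added block, total weight = 1 + 6 + 7 + 7 + 2 + 20 = 43.
x: need Σw·x = 43·251 = 10793. Existing = 1·375 + 6·166 + 7·388 + 7·396 + 2·378 = 7615. Remainder 3178 / 20 ≈ 158.90.
y: need Σw·y = 43·553 = 23779. Existing = 1·126 + 6·630 + 7·410 + 7·843 + 2·947 = 14571. Remainder 9208 / 20 ≈ 460.40.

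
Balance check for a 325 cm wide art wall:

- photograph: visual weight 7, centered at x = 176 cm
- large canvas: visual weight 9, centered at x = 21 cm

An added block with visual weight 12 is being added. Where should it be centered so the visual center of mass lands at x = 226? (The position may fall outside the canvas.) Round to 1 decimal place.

x ≈ 408.9

After adding the added block, total weight = 7 + 9 + 12 = 28.
x: target moment 28×226 = 6328; current 7·176 + 9·21 = 1421; the added block supplies 4907, so x = 4907/12 ≈ 408.92.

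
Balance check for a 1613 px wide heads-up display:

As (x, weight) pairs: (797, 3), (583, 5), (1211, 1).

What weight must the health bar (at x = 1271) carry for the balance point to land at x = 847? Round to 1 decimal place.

Fixed elements: Σw = 3 + 5 + 1 = 9, Σw·x = 3·797 + 5·583 + 1·1211 = 6517.
Set Σw·x/Σw = 847: (6517 + 1271w) = 847·(9 + w).
Solving: w = (847·9 − 6517) / (1271 − 847) = 1106 / 424 ≈ 2.61.

w ≈ 2.6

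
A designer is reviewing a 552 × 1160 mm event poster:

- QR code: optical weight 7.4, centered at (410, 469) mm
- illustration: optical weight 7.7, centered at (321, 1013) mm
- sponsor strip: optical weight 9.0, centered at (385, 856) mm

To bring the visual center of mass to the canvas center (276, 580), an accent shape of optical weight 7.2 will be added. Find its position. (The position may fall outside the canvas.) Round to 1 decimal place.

(-46.1, -114.0)

With the accent shape, Σw becomes 7.4 + 7.7 + 9.0 + 7.2 = 31.3.
x: target moment 31.3×276 = 8638.8; current 7.4·410 + 7.7·321 + 9.0·385 = 8970.7; the accent shape supplies -331.9, so x = -331.9/7.2 ≈ -46.10.
y: target moment 31.3×580 = 18154.0; current 7.4·469 + 7.7·1013 + 9.0·856 = 18974.7; the accent shape supplies -820.7, so y = -820.7/7.2 ≈ -113.99.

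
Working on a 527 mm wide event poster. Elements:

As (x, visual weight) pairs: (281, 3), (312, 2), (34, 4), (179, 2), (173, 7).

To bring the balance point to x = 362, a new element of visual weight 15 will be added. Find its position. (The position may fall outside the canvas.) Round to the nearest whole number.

x ≈ 585

After adding the new element, total weight = 3 + 2 + 4 + 2 + 7 + 15 = 33.
x: target moment 33×362 = 11946; current 3·281 + 2·312 + 4·34 + 2·179 + 7·173 = 3172; the new element supplies 8774, so x = 8774/15 ≈ 584.93.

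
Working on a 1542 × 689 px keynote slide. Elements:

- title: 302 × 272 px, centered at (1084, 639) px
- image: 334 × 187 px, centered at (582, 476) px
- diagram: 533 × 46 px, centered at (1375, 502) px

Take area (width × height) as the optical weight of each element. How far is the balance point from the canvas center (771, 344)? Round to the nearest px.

≈ 274 px

Areas → weights: title 302·272 = 82144, image 334·187 = 62458, diagram 533·46 = 24518; Σw = 169120.
x: (82144·1084 + 62458·582 + 24518·1375) / 169120 = 159106902 / 169120 ≈ 940.79
y: (82144·639 + 62458·476 + 24518·502) / 169120 = 94528060 / 169120 ≈ 558.94
Offset from (771, 344): Δx ≈ 169.79, Δy ≈ 214.94; distance = √(Δx² + Δy²) ≈ 273.91.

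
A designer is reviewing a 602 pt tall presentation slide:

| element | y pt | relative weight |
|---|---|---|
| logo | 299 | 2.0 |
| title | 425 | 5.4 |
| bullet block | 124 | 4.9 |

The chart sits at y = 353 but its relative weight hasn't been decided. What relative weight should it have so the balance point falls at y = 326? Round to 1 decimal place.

w ≈ 18.9

Existing Σw = 12.3 (2.0 + 5.4 + 4.9); existing moment 2.0·299 + 5.4·425 + 4.9·124 = 3500.6.
For the centroid to hit 326: (3500.6 + w·353) / (12.3 + w) = 326.
So w = (326·12.3 − 3500.6)/(353 − 326) = 509.2/27 ≈ 18.86.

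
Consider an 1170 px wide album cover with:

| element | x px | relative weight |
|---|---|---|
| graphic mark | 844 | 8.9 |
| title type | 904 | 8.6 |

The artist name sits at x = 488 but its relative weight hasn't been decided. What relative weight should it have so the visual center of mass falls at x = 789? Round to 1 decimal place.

Known weights sum to 8.9 + 8.6 = 17.5; their moment is 8.9·844 + 8.6·904 = 15286.0.
Balance at x = 789 requires (15286.0 + w·488) / (17.5 + w) = 789.
Rearranging, w·(488 − 789) = 789·17.5 − 15286.0 = -1478.5, so w ≈ -1478.5/-301 = 4.91.

w ≈ 4.9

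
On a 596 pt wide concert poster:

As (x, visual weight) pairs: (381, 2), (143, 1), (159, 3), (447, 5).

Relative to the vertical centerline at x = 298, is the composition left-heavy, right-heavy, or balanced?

Weights sum to 2 + 1 + 3 + 5 = 11.
x-moment: 2·381 + 1·143 + 3·159 + 5·447 = 3617; centroid 3617/11 ≈ 328.82.
Since 328.8 is right of 298, the composition reads right-heavy.

right-heavy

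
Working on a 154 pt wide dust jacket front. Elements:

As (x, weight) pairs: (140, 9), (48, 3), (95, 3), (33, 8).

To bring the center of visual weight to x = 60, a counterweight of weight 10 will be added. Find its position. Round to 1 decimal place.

x ≈ 2.7

After adding the counterweight, total weight = 9 + 3 + 3 + 8 + 10 = 33.
Along x: (1953 + 10·x) / 33 = 60 (existing moment 9·140 + 3·48 + 3·95 + 8·33 = 1953) ⇒ x = (1980 − 1953) / 10 ≈ 2.70.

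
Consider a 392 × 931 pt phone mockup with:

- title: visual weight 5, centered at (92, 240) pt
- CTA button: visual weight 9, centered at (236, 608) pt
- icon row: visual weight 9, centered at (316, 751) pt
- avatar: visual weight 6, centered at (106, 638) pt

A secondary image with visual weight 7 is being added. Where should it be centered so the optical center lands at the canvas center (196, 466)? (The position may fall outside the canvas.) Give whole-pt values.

New total weight: (5 + 9 + 9 + 6) + 7 = 36.
Along x: (6064 + 7·x) / 36 = 196 (existing moment 5·92 + 9·236 + 9·316 + 6·106 = 6064) ⇒ x = (7056 − 6064) / 7 ≈ 141.71.
Along y: (17259 + 7·y) / 36 = 466 (existing moment 5·240 + 9·608 + 9·751 + 6·638 = 17259) ⇒ y = (16776 − 17259) / 7 ≈ -69.00.

(142, -69)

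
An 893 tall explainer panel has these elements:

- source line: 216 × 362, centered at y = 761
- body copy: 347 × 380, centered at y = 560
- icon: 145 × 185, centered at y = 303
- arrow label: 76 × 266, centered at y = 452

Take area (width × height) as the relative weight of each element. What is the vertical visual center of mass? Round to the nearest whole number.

y ≈ 586

Areas → weights: source line 216·362 = 78192, body copy 347·380 = 131860, icon 145·185 = 26825, arrow label 76·266 = 20216; Σw = 257093.
Σw·y = 78192·761 + 131860·560 + 26825·303 + 20216·452 = 150611319, so ȳ = 150611319/257093 ≈ 585.82.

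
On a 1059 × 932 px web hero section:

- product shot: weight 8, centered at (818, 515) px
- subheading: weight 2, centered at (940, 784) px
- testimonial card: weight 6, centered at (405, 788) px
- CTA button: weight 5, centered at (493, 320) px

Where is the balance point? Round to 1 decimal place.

Weights sum to 8 + 2 + 6 + 5 = 21.
Σw·x = 8·818 + 2·940 + 6·405 + 5·493 = 13319, so x̄ = 13319/21 ≈ 634.24.
Σw·y = 8·515 + 2·784 + 6·788 + 5·320 = 12016, so ȳ = 12016/21 ≈ 572.19.

(634.2, 572.2)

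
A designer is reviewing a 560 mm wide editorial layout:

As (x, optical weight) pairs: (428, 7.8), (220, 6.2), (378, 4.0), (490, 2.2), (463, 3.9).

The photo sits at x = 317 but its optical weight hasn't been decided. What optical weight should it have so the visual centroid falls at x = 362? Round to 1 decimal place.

Known weights sum to 7.8 + 6.2 + 4.0 + 2.2 + 3.9 = 24.1; their moment is 7.8·428 + 6.2·220 + 4.0·378 + 2.2·490 + 3.9·463 = 9098.1.
For the centroid to hit 362: (9098.1 + w·317) / (24.1 + w) = 362.
Rearranging, w·(317 − 362) = 362·24.1 − 9098.1 = -373.9, so w ≈ -373.9/-45 = 8.31.

w ≈ 8.3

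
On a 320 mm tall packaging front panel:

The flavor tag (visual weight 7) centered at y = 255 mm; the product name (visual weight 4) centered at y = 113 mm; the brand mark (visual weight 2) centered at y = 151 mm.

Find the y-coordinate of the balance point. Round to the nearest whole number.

y ≈ 195

Total weight = 7 + 4 + 2 = 13.
y-moment: 7·255 + 4·113 + 2·151 = 2539; centroid 2539/13 ≈ 195.31.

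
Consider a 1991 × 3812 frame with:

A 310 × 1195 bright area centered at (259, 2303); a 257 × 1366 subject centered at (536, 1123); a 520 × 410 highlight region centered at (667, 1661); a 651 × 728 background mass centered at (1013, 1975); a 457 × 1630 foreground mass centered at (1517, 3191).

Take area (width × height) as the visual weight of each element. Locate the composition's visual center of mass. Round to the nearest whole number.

Areas → weights: bright area 310·1195 = 370450, subject 257·1366 = 351062, highlight region 520·410 = 213200, background mass 651·728 = 473928, foreground mass 457·1630 = 744910; Σw = 2153550.
Σw·x = 370450·259 + 351062·536 + 213200·667 + 473928·1013 + 744910·1517 = 2036437716, so x̄ = 2036437716/2153550 ≈ 945.62.
Σw·y = 370450·2303 + 351062·1123 + 213200·1661 + 473928·1975 + 744910·3191 = 4914529786, so ȳ = 4914529786/2153550 ≈ 2282.06.

(946, 2282)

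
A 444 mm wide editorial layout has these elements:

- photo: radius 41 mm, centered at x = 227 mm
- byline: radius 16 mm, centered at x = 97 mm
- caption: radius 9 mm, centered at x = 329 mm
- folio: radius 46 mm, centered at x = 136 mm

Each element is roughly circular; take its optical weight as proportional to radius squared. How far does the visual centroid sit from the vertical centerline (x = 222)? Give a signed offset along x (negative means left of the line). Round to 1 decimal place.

Weights ∝ r²: photo 41² = 1681, byline 16² = 256, caption 9² = 81, folio 46² = 2116; Σw = 4134.
x: (1681·227 + 256·97 + 81·329 + 2116·136) / 4134 = 720844 / 4134 ≈ 174.37
Against x = 222, that's 174.37 − 222 = -47.63.

≈ -47.6 mm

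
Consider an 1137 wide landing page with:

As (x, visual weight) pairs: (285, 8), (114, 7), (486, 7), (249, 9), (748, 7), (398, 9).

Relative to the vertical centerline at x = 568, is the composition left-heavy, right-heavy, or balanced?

Weights sum to 8 + 7 + 7 + 9 + 7 + 9 = 47.
x-moment: 8·285 + 7·114 + 7·486 + 9·249 + 7·748 + 9·398 = 17539; centroid 17539/47 ≈ 373.17.
Since 373.2 is left of 568, the composition reads left-heavy.

left-heavy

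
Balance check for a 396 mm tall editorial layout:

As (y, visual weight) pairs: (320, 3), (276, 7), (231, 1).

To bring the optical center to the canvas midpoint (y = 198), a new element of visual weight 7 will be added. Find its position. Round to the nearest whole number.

After adding the new element, total weight = 3 + 7 + 1 + 7 = 18.
y: target moment 18×198 = 3564; current 3·320 + 7·276 + 1·231 = 3123; the new element supplies 441, so y = 441/7 ≈ 63.00.

y ≈ 63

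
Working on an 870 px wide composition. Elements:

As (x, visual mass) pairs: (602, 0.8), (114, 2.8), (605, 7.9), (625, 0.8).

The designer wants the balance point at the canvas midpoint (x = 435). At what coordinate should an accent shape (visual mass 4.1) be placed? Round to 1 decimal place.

New total weight: (0.8 + 2.8 + 7.9 + 0.8) + 4.1 = 16.4.
Along x: (6080.3 + 4.1·x) / 16.4 = 435 (existing moment 0.8·602 + 2.8·114 + 7.9·605 + 0.8·625 = 6080.3) ⇒ x = (7134.0 − 6080.3) / 4.1 ≈ 257.00.

x ≈ 257.0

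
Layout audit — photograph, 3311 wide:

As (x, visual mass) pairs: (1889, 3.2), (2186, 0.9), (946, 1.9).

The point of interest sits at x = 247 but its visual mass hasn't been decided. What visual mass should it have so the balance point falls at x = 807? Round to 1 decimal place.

Existing Σw = 6.0 (3.2 + 0.9 + 1.9); existing moment 3.2·1889 + 0.9·2186 + 1.9·946 = 9809.6.
Set Σw·x/Σw = 807: (9809.6 + 247w) = 807·(6.0 + w).
Rearranging, w·(247 − 807) = 807·6.0 − 9809.6 = -4967.6, so w ≈ -4967.6/-560 = 8.87.

w ≈ 8.9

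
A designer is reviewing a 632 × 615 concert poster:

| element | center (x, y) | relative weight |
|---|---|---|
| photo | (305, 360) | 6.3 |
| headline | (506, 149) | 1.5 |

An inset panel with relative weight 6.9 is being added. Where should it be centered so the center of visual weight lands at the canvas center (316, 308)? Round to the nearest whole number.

(285, 295)

New total weight: (6.3 + 1.5) + 6.9 = 14.7.
x: target moment 14.7×316 = 4645.2; current 6.3·305 + 1.5·506 = 2680.5; the inset panel supplies 1964.7, so x = 1964.7/6.9 ≈ 284.74.
y: target moment 14.7×308 = 4527.6; current 6.3·360 + 1.5·149 = 2491.5; the inset panel supplies 2036.1, so y = 2036.1/6.9 ≈ 295.09.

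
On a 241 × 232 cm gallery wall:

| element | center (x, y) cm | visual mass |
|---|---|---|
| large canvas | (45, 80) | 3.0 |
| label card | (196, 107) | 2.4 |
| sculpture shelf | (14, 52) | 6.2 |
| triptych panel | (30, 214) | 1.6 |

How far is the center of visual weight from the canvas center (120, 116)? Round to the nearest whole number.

≈ 70 cm

Σw = 3.0 + 2.4 + 6.2 + 1.6 = 13.2.
Σw·x = 3.0·45 + 2.4·196 + 6.2·14 + 1.6·30 = 740.2, so x̄ = 740.2/13.2 ≈ 56.08.
Σw·y = 3.0·80 + 2.4·107 + 6.2·52 + 1.6·214 = 1161.6, so ȳ = 1161.6/13.2 ≈ 88.00.
From (120, 116): dx = -63.92, dy = -28.00, so the distance is √(dx²+dy²) ≈ 69.79.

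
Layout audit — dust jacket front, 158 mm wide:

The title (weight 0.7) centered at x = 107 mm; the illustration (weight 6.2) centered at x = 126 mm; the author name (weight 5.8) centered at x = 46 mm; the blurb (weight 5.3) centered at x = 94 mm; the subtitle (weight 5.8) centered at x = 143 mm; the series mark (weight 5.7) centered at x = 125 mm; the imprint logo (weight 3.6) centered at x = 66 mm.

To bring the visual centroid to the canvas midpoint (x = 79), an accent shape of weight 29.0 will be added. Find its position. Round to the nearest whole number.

New total weight: (0.7 + 6.2 + 5.8 + 5.3 + 5.8 + 5.7 + 3.6) + 29.0 = 62.1.
x: target moment 62.1×79 = 4905.9; current 0.7·107 + 6.2·126 + 5.8·46 + 5.3·94 + 5.8·143 + 5.7·125 + 3.6·66 = 3400.6; the accent shape supplies 1505.3, so x = 1505.3/29.0 ≈ 51.91.

x ≈ 52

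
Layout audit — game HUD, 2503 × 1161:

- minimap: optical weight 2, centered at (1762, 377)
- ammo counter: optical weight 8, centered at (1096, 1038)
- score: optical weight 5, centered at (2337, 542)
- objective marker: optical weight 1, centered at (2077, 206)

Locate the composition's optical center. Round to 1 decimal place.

Σw = 2 + 8 + 5 + 1 = 16.
Σw·x = 2·1762 + 8·1096 + 5·2337 + 1·2077 = 26054, so x̄ = 26054/16 ≈ 1628.38.
Σw·y = 2·377 + 8·1038 + 5·542 + 1·206 = 11974, so ȳ = 11974/16 ≈ 748.38.

(1628.4, 748.4)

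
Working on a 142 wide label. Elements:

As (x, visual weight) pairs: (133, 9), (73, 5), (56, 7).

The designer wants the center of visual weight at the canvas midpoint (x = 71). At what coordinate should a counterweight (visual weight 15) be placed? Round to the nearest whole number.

New total weight: (9 + 5 + 7) + 15 = 36.
x: target moment 36×71 = 2556; current 9·133 + 5·73 + 7·56 = 1954; the counterweight supplies 602, so x = 602/15 ≈ 40.13.

x ≈ 40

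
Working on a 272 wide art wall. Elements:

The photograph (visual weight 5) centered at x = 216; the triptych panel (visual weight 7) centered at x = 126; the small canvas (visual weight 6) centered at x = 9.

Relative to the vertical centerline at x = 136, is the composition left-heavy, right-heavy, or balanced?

Weights sum to 5 + 7 + 6 = 18.
x-moment: 5·216 + 7·126 + 6·9 = 2016; centroid 2016/18 ≈ 112.00.
Since 112.0 is left of 136, the composition reads left-heavy.

left-heavy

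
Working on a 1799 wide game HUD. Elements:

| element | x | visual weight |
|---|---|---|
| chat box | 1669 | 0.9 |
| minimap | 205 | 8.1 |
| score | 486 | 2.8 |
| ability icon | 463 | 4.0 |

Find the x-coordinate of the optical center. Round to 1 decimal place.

x ≈ 403.5

Σw = 0.9 + 8.1 + 2.8 + 4.0 = 15.8.
x: (0.9·1669 + 8.1·205 + 2.8·486 + 4.0·463) / 15.8 = 6375.4 / 15.8 ≈ 403.51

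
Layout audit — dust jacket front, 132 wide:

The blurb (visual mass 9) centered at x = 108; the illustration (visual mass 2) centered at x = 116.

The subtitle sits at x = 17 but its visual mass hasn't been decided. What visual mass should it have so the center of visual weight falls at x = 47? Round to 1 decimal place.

Known weights sum to 9 + 2 = 11; their moment is 9·108 + 2·116 = 1204.
Set Σw·x/Σw = 47: (1204 + 17w) = 47·(11 + w).
Solving: w = (47·11 − 1204) / (17 − 47) = -687 / -30 ≈ 22.90.

w ≈ 22.9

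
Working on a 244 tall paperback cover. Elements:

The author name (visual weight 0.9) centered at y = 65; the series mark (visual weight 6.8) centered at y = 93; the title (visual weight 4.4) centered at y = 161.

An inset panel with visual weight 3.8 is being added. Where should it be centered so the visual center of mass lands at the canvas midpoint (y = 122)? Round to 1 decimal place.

y ≈ 142.2

After adding the inset panel, total weight = 0.9 + 6.8 + 4.4 + 3.8 = 15.9.
y: need Σw·y = 15.9·122 = 1939.8. Existing = 0.9·65 + 6.8·93 + 4.4·161 = 1399.3. Remainder 540.5 / 3.8 ≈ 142.24.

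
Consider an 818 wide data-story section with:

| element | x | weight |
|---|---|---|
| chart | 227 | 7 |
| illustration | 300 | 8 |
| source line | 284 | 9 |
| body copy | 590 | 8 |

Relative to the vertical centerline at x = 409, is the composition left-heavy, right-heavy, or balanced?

Weights sum to 7 + 8 + 9 + 8 = 32.
x-moment: 7·227 + 8·300 + 9·284 + 8·590 = 11265; centroid 11265/32 ≈ 352.03.
Since 352.0 is left of 409, the composition reads left-heavy.

left-heavy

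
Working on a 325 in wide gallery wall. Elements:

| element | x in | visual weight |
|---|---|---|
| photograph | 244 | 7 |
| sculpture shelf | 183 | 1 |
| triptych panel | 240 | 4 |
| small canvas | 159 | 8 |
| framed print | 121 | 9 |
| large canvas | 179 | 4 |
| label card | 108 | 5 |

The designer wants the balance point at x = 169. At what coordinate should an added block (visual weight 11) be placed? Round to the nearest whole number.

After adding the added block, total weight = 7 + 1 + 4 + 8 + 9 + 4 + 5 + 11 = 49.
x: need Σw·x = 49·169 = 8281. Existing = 7·244 + 1·183 + 4·240 + 8·159 + 9·121 + 4·179 + 5·108 = 6468. Remainder 1813 / 11 ≈ 164.82.

x ≈ 165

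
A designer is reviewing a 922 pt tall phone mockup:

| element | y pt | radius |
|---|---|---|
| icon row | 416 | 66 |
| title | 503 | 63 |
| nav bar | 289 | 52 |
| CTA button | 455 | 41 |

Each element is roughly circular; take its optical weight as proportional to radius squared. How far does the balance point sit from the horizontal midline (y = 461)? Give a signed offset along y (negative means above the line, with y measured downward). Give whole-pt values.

Weights ∝ r²: icon row 66² = 4356, title 63² = 3969, nav bar 52² = 2704, CTA button 41² = 1681; Σw = 12710.
y: (4356·416 + 3969·503 + 2704·289 + 1681·455) / 12710 = 5354814 / 12710 ≈ 421.31
Offset from y = 461: 421.31 − 461 ≈ -39.69.

≈ -40 pt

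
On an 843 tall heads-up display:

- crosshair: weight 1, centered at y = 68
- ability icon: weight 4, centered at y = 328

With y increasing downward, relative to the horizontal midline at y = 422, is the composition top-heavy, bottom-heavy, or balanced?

top-heavy

Weights sum to 1 + 4 = 5.
y: (1·68 + 4·328) / 5 = 1380 / 5 ≈ 276.00
276.0 lies above (smaller y than) the midline 422, so the layout is top-heavy.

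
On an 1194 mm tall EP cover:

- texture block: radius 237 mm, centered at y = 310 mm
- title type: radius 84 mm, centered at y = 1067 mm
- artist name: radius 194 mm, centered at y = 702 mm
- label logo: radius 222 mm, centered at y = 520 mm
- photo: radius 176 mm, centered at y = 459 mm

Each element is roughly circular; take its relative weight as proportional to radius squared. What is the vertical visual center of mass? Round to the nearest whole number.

y ≈ 504

Weights ∝ r²: texture block 237² = 56169, title type 84² = 7056, artist name 194² = 37636, label logo 222² = 49284, photo 176² = 30976; Σw = 181121.
y: (56169·310 + 7056·1067 + 37636·702 + 49284·520 + 30976·459) / 181121 = 91207278 / 181121 ≈ 503.57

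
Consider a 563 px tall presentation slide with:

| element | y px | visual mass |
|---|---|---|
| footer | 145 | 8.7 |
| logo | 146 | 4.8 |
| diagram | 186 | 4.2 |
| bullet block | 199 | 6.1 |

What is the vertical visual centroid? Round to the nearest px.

Σw = 8.7 + 4.8 + 4.2 + 6.1 = 23.8.
y: (8.7·145 + 4.8·146 + 4.2·186 + 6.1·199) / 23.8 = 3957.4 / 23.8 ≈ 166.28

y ≈ 166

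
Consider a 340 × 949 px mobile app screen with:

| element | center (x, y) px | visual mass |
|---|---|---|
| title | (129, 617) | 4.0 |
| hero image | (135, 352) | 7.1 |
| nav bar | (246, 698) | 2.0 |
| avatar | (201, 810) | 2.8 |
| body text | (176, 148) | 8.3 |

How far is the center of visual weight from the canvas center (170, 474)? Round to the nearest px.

≈ 67 px

Weights sum to 4.0 + 7.1 + 2.0 + 2.8 + 8.3 = 24.2.
x-moment: 4.0·129 + 7.1·135 + 2.0·246 + 2.8·201 + 8.3·176 = 3990.1; centroid 3990.1/24.2 ≈ 164.88.
y-moment: 4.0·617 + 7.1·352 + 2.0·698 + 2.8·810 + 8.3·148 = 9859.6; centroid 9859.6/24.2 ≈ 407.42.
Relative to (170, 474): Δ = (-5.12, -66.58); |Δ| = √(-5.12² + -66.58²) ≈ 66.78.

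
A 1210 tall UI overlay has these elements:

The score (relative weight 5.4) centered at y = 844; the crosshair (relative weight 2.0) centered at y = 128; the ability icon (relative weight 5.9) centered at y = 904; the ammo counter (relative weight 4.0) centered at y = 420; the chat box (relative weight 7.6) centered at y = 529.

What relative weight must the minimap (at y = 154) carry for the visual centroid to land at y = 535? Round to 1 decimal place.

w ≈ 6.6

Known weights sum to 5.4 + 2.0 + 5.9 + 4.0 + 7.6 = 24.9; their moment is 5.4·844 + 2.0·128 + 5.9·904 + 4.0·420 + 7.6·529 = 15847.6.
Balance at y = 535 requires (15847.6 + w·154) / (24.9 + w) = 535.
Solving: w = (535·24.9 − 15847.6) / (154 − 535) = -2526.1 / -381 ≈ 6.63.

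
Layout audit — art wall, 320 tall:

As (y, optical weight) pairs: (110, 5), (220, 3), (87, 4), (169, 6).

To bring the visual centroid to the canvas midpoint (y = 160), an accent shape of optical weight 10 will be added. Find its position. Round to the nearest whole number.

After adding the accent shape, total weight = 5 + 3 + 4 + 6 + 10 = 28.
y: target moment 28×160 = 4480; current 5·110 + 3·220 + 4·87 + 6·169 = 2572; the accent shape supplies 1908, so y = 1908/10 ≈ 190.80.

y ≈ 191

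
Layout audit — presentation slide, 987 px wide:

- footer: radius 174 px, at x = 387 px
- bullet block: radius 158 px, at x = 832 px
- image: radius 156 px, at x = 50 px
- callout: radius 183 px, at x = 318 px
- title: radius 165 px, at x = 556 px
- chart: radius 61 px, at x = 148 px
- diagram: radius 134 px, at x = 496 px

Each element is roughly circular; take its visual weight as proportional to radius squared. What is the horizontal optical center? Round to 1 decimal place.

x ≈ 425.7

Weights ∝ r²: footer 174² = 30276, bullet block 158² = 24964, image 156² = 24336, callout 183² = 33489, title 165² = 27225, chart 61² = 3721, diagram 134² = 17956; Σw = 161967.
Σw·x = 68947146; x̄ = 68947146/161967 ≈ 425.69.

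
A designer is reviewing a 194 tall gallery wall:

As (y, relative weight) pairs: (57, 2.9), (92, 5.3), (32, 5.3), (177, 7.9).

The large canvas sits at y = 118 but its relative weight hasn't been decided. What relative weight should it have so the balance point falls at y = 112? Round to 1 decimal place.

w ≈ 29.3

Existing Σw = 21.4 (2.9 + 5.3 + 5.3 + 7.9); existing moment 2.9·57 + 5.3·92 + 5.3·32 + 7.9·177 = 2220.8.
Balance at y = 112 requires (2220.8 + w·118) / (21.4 + w) = 112.
Rearranging, w·(118 − 112) = 112·21.4 − 2220.8 = 176.0, so w ≈ 176.0/6 = 29.33.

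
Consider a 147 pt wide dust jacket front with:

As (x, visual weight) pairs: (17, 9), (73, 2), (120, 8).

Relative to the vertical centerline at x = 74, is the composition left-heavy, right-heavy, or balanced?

left-heavy

Total weight = 9 + 2 + 8 = 19.
Σw·x = 9·17 + 2·73 + 8·120 = 1259, so x̄ = 1259/19 ≈ 66.26.
66.3 lies left of the midline 74, so the layout is left-heavy.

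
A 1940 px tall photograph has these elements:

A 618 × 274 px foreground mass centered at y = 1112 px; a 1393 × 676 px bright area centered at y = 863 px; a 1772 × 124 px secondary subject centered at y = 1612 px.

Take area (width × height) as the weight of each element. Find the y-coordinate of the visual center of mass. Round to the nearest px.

Areas → weights: foreground mass 618·274 = 169332, bright area 1393·676 = 941668, secondary subject 1772·124 = 219728; Σw = 1330728.
y: (169332·1112 + 941668·863 + 219728·1612) / 1330728 = 1355158204 / 1330728 ≈ 1018.36

y ≈ 1018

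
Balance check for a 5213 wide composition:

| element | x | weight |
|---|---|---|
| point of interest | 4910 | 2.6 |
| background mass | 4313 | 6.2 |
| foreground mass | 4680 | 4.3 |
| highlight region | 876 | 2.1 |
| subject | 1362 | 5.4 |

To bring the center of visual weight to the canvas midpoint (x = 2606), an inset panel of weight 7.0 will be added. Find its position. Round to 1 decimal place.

x ≈ 442.9

After adding the inset panel, total weight = 2.6 + 6.2 + 4.3 + 2.1 + 5.4 + 7.0 = 27.6.
Along x: (68825.0 + 7.0·x) / 27.6 = 2606 (existing moment 2.6·4910 + 6.2·4313 + 4.3·4680 + 2.1·876 + 5.4·1362 = 68825.0) ⇒ x = (71925.6 − 68825.0) / 7.0 ≈ 442.94.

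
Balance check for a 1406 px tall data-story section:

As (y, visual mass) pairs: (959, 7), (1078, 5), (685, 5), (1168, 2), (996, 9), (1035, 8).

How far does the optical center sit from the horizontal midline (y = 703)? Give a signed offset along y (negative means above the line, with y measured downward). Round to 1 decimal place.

≈ 272.2 px

Total weight = 7 + 5 + 5 + 2 + 9 + 8 = 36.
Σw·y = 7·959 + 5·1078 + 5·685 + 2·1168 + 9·996 + 8·1035 = 35108, so ȳ = 35108/36 ≈ 975.22.
Offset from y = 703: 975.22 − 703 ≈ 272.22.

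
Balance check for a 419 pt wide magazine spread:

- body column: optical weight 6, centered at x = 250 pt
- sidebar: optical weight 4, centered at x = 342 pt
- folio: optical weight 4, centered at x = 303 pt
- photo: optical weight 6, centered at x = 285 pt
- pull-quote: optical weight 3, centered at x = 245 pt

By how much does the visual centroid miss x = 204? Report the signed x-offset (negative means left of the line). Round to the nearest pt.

Σw = 6 + 4 + 4 + 6 + 3 = 23.
x: (6·250 + 4·342 + 4·303 + 6·285 + 3·245) / 23 = 6525 / 23 ≈ 283.70
Difference: 283.70 − 204 ≈ 79.70.

≈ 80 pt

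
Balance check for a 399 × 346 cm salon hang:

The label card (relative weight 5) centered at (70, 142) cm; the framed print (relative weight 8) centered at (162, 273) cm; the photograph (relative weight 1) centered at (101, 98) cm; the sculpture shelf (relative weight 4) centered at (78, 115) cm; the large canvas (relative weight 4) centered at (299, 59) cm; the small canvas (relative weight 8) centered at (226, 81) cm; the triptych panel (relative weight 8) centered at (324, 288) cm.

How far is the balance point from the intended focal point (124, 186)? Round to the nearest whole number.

Weights sum to 5 + 8 + 1 + 4 + 4 + 8 + 8 = 38.
x: moment 7655 / weight 38 ≈ 201.45
Σw·y = 6640; ȳ = 6640/38 ≈ 174.74.
From (124, 186): dx = 77.45, dy = -11.26, so the distance is √(dx²+dy²) ≈ 78.26.

≈ 78 cm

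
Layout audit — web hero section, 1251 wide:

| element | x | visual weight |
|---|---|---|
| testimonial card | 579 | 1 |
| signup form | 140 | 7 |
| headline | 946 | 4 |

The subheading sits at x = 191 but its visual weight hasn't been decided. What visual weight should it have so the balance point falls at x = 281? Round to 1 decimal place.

Known weights sum to 1 + 7 + 4 = 12; their moment is 1·579 + 7·140 + 4·946 = 5343.
Set Σw·x/Σw = 281: (5343 + 191w) = 281·(12 + w).
Solving: w = (281·12 − 5343) / (191 − 281) = -1971 / -90 ≈ 21.90.

w ≈ 21.9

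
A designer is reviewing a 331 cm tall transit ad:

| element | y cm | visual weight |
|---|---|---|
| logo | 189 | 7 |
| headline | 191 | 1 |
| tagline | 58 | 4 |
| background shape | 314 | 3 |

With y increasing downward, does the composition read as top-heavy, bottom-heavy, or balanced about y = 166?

Weights sum to 7 + 1 + 4 + 3 = 15.
y: (7·189 + 1·191 + 4·58 + 3·314) / 15 = 2688 / 15 ≈ 179.20
179.2 vs midline 166 → bottom-heavy.

bottom-heavy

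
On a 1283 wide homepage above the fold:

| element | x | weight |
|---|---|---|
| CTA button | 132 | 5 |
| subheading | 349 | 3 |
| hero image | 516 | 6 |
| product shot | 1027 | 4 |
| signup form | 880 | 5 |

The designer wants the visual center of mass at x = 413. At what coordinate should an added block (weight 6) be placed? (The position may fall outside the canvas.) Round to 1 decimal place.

With the added block, Σw becomes 5 + 3 + 6 + 4 + 5 + 6 = 29.
Along x: (13311 + 6·x) / 29 = 413 (existing moment 5·132 + 3·349 + 6·516 + 4·1027 + 5·880 = 13311) ⇒ x = (11977 − 13311) / 6 ≈ -222.33.

x ≈ -222.3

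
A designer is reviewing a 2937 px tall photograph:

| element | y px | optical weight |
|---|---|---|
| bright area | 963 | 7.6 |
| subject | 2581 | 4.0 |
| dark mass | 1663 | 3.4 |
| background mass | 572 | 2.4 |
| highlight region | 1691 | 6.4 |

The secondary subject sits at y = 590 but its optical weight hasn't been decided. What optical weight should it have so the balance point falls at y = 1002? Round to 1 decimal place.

w ≈ 28.3

Existing Σw = 23.8 (7.6 + 4.0 + 3.4 + 2.4 + 6.4); existing moment 7.6·963 + 4.0·2581 + 3.4·1663 + 2.4·572 + 6.4·1691 = 35492.2.
For the centroid to hit 1002: (35492.2 + w·590) / (23.8 + w) = 1002.
Rearranging, w·(590 − 1002) = 1002·23.8 − 35492.2 = -11644.6, so w ≈ -11644.6/-412 = 28.26.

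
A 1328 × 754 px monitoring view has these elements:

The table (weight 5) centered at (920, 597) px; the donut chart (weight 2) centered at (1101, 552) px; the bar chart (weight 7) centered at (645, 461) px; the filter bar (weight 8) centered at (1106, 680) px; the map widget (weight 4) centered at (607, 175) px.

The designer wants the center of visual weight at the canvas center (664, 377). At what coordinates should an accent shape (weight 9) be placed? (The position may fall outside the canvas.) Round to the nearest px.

(72, -29)

With the accent shape, Σw becomes 5 + 2 + 7 + 8 + 4 + 9 = 35.
x: need Σw·x = 35·664 = 23240. Existing = 5·920 + 2·1101 + 7·645 + 8·1106 + 4·607 = 22593. Remainder 647 / 9 ≈ 71.89.
y: need Σw·y = 35·377 = 13195. Existing = 5·597 + 2·552 + 7·461 + 8·680 + 4·175 = 13456. Remainder -261 / 9 ≈ -29.00.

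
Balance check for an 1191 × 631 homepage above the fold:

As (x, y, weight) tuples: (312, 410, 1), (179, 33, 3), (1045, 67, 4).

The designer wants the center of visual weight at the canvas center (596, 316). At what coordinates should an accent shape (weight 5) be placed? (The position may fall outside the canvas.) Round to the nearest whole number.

New total weight: (1 + 3 + 4) + 5 = 13.
x: target moment 13×596 = 7748; current 1·312 + 3·179 + 4·1045 = 5029; the accent shape supplies 2719, so x = 2719/5 ≈ 543.80.
y: target moment 13×316 = 4108; current 1·410 + 3·33 + 4·67 = 777; the accent shape supplies 3331, so y = 3331/5 ≈ 666.20.

(544, 666)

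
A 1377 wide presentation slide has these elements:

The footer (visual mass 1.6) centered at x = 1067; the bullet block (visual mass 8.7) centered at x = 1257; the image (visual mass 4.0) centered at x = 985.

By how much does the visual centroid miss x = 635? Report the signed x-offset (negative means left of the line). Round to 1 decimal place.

Weights sum to 1.6 + 8.7 + 4.0 = 14.3.
x-moment: 1.6·1067 + 8.7·1257 + 4.0·985 = 16583.1; centroid 16583.1/14.3 ≈ 1159.66.
Offset from x = 635: 1159.66 − 635 ≈ 524.66.

≈ 524.7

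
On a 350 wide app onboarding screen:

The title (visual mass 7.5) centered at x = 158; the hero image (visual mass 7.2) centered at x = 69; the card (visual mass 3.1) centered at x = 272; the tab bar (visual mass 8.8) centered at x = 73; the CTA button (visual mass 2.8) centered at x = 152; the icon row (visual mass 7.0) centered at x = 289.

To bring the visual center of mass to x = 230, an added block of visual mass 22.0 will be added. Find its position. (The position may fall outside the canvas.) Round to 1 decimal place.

x ≈ 355.3

New total weight: (7.5 + 7.2 + 3.1 + 8.8 + 2.8 + 7.0) + 22.0 = 58.4.
x: target moment 58.4×230 = 13432.0; current 7.5·158 + 7.2·69 + 3.1·272 + 8.8·73 + 2.8·152 + 7.0·289 = 5616.0; the added block supplies 7816.0, so x = 7816.0/22.0 ≈ 355.27.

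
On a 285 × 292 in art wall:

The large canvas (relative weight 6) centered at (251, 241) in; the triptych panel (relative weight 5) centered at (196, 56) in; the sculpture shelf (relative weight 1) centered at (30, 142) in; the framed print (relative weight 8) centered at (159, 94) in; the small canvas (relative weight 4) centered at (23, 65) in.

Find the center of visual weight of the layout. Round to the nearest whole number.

Weights sum to 6 + 5 + 1 + 8 + 4 = 24.
x: (6·251 + 5·196 + 1·30 + 8·159 + 4·23) / 24 = 3880 / 24 ≈ 161.67
y: (6·241 + 5·56 + 1·142 + 8·94 + 4·65) / 24 = 2880 / 24 ≈ 120.00

(162, 120)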